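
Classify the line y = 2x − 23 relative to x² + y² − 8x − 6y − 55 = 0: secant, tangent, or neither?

Centre (4, 3), r² = 80. Distance² from centre to line = (−18)²/5 = 324/5.
Since d² < r², the line cuts the circle twice.

secant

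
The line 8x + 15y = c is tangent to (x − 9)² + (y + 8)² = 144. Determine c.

c = −252 or c = 156

For a tangent, require d(centre, line) = r = 12.
|8·9 + 15·(−8) − c| / √289 = 12
|c − (−48)| = 12·17, so c = 156 or c = −252.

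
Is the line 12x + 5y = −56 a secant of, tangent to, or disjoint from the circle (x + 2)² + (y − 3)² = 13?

Substituting the line into the circle gives 169x² + 1804x + 4816 = 0.
Δ = 3254416 − 3255616 = −1200.
No real roots: the line does not meet the circle.

disjoint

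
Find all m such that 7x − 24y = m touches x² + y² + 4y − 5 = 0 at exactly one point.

Tangency holds when the distance from the centre (0, −2) to the line equals the radius 3:
|7·0 − 24·(−2) − m| / √625 = 3
|m − (48)| = 3·25, so m = 123 or m = −27.

m = −27 or m = 123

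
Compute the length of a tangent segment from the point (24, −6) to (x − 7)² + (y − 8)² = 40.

Centre (7, 8), r² = 40. |PO|² = (17)² + (−14)² = 485.
By the tangent–radius right angle, tangent length = √(|PO|² − r²) = √445.

√445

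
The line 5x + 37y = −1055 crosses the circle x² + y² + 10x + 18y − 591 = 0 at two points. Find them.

From the line, y = (−1055 − 5x)/37. Substituting:
1394x² + 20910x − 398684 = 0  ⟹  x² + 15x − 286 = 0
x = 11 or x = −26, giving (11, −30) and (−26, −25).

(−26, −25) and (11, −30)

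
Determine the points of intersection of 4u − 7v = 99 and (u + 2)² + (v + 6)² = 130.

(−5, −17) and (9, −9)

Express v = (−99 + 4u)/7 and substitute into the circle:
65u² − 260u − 2925 = 0  ⟹  u² − 4u − 45 = 0
u = 9 or u = −5, giving (9, −9) and (−5, −17).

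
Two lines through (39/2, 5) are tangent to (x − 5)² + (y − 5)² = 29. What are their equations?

2x − 5y = 14 and 2x + 5y = 64

Write the tangent as mx − y + (5 − m·(39/2)) = 0 and set its distance from the centre to √29:
(−29/2m − (0))² = 29(m² + 1)
25m² − 4 = 0, so m = 2/5 or m = −2/5.
With m = 2/5: 2x − 5y = 14. With m = −2/5: 2x + 5y = 64.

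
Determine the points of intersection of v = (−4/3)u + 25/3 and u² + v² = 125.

From the line, v = (25 − 4u)/3. Substituting:
25u² − 200u − 500 = 0  ⟹  u² − 8u − 20 = 0
u = 10 or u = −2, giving (10, −5) and (−2, 11).

(−2, 11) and (10, −5)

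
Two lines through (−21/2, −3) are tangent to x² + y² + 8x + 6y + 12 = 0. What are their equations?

2x + 3y = −30 and 2x − 3y = −12

A line y − (−3) = m(x − (−21/2)) is tangent when its distance from (−4, −3) is √13:
[m·(13/2) − (0)]² = 13(m² + 1)
9m² − 4 = 0, so m = −2/3 or m = 2/3.
Through (−21/2, −3) these give 2x + 3y = −30 and 2x − 3y = −12.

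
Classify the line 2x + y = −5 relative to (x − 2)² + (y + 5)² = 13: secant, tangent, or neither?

Substituting the line into the circle gives 5x² − 4x − 9 = 0.
Discriminant = (−4)² − 4·5·(−9) = 196 > 0.
Two real roots: the line is a secant.

secant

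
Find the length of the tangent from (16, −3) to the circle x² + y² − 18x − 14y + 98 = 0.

Centre (9, 7), r² = 32. |PO|² = (7)² + (−10)² = 149.
Power of the point: PT² = |PO|² − r² = 117, so PT = 3√13.

3√13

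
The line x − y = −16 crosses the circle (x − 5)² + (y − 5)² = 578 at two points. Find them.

Express y = x + 16 and substitute into the circle:
2x² + 12x − 432 = 0  ⟹  x² + 6x − 216 = 0
x = 12 or x = −18, giving (12, 28) and (−18, −2).

(−18, −2) and (12, 28)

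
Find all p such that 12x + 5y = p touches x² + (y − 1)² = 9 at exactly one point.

p = −34 or p = 44

The line touches the circle iff its distance from (0, 1) is 3:
|12·0 + 5·1 − p| / √169 = 3
|p − (5)| = 3·13, so p = 44 or p = −34.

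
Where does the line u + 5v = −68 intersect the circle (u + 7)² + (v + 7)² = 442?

From the line, v = (−68 − u)/5. Substituting:
26u² + 416u − 8736 = 0  ⟹  u² + 16u − 336 = 0
u = 12 or u = −28, giving (12, −16) and (−28, −8).

(−28, −8) and (12, −16)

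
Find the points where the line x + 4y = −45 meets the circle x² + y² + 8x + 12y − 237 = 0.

Substitute y = (−45 − x)/4:
17x² + 170x − 3927 = 0  ⟹  x² + 10x − 231 = 0
x = 11 or x = −21, giving (11, −14) and (−21, −6).

(−21, −6) and (11, −14)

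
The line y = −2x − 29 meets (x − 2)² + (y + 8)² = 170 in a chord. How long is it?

Centre (2, −8), r² = 170. Perpendicular distance d from centre to line = |25| / √5 = 25/√5.
Chord = 2√(r² − d²) = 2·√(45) = 6√5.

6√5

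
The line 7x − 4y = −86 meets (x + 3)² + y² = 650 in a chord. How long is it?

6√65

The distance from (−3, 0) to the line is 65/√65, and r² = 650.
Chord = 2√(r² − d²) = 2·√(585) = 6√65.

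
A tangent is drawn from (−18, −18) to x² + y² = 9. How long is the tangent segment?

3√71

The centre is (0, 0) and r = 3. The square of the distance from P to the centre is 324 + 324 = 648.
By the tangent–radius right angle, tangent length = √(|PO|² − r²) = √639 = 3√71.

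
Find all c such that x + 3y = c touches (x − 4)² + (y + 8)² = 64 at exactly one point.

c = −20 ± 8√10

The line touches the circle iff its distance from (4, −8) is 8:
|1·4 + 3·(−8) − c| / √10 = 8
|c − (−20)| = 8√10.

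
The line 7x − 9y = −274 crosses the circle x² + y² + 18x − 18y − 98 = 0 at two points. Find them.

Express y = (274 + 7x)/9 and substitute into the circle:
130x² + 4160x + 22750 = 0  ⟹  x² + 32x + 175 = 0
x = −7 or x = −25, giving (−7, 25) and (−25, 11).

(−25, 11) and (−7, 25)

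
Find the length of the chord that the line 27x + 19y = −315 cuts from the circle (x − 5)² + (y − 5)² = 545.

√1090

Centre (5, 5), r² = 545. Perpendicular distance d from centre to line = |545| / √1090 = 545/√1090.
Chord = 2√(r² − d²) = 2·√(545/2) = √1090.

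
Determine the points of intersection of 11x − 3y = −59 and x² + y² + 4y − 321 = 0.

(−10, −17) and (−1, 16)

Express y = (59 + 11x)/3 and substitute into the circle:
130x² + 1430x + 1300 = 0  ⟹  x² + 11x + 10 = 0
x = −1 or x = −10, giving (−1, 16) and (−10, −17).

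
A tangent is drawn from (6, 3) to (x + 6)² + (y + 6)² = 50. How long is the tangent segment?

The centre is (−6, −6) and r = 5√2. The square of the distance from P to the centre is 144 + 81 = 225.
The tangent meets the radius at right angles, so tangent² = |PO|² − r² = 225 − 50 = 175.

5√7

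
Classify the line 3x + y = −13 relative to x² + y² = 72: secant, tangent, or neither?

secant

Substituting the line into the circle gives 10x² + 78x + 97 = 0.
Δ = 6084 − 3880 = 2204.
Two real roots: the line is a secant.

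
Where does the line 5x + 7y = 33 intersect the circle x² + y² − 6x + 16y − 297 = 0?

(−6, 9) and (22, −11)

From the line, y = (33 − 5x)/7. Substituting:
74x² − 1184x − 9768 = 0  ⟹  x² − 16x − 132 = 0
x = 22 or x = −6, giving (22, −11) and (−6, 9).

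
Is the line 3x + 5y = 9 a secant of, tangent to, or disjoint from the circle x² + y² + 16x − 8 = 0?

d² = (3·(−8) + 5·0 − (9))²/34 = 1089/34; r² = 72.
Since d² < r², the line cuts the circle twice.

secant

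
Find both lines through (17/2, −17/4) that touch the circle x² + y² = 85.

Write the tangent as mx − y + (−17/4 − m·(17/2)) = 0 and set its distance from the centre to √85:
[m·(−17/2) − (17/4)]² = 85(m² + 1)
12m² − 68m + 63 = 0, so m = 9/2 or m = 7/6.
With m = 9/2: 9x − 2y = 85. With m = 7/6: 7x − 6y = 85.

9x − 2y = 85 and 7x − 6y = 85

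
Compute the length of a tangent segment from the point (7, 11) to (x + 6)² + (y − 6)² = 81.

√113

The centre is (−6, 6) and r = 9. The square of the distance from P to the centre is 169 + 25 = 194.
Power of the point: PT² = |PO|² − r² = 113, so PT = √113.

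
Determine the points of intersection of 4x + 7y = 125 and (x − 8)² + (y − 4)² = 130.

(5, 15) and (19, 7)

From the line, y = (125 − 4x)/7. Substituting:
65x² − 1560x + 6175 = 0  ⟹  x² − 24x + 95 = 0
x = 19 or x = 5, giving (19, 7) and (5, 15).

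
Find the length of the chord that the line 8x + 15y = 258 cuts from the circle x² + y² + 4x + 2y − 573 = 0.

Express y = (258 − 8x)/15 and substitute into the circle:
289x² − 3468x − 54621 = 0  ⟹  x² − 12x − 189 = 0
x = 21 or x = −9, giving (21, 6) and (−9, 22).
Chord length = distance between (21, 6) and (−9, 22) = √1156 = 34.

34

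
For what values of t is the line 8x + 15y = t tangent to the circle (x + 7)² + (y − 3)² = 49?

t = −130 or t = 108

The line touches the circle iff its distance from (−7, 3) is 7:
|8·(−7) + 15·3 − t| / √289 = 7
|t − (−11)| = 7·17, so t = 108 or t = −130.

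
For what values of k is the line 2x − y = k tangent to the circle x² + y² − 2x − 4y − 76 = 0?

Tangency holds when the distance from the centre (1, 2) to the line equals the radius 9:
|2·1 − 1·2 − k| / √5 = 9
|k| = 9√5.

k = ±9√5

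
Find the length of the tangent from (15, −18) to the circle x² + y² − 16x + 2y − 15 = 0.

With centre O = (8, −1), |OP|² = 338 and r² = 80.
The tangent meets the radius at right angles, so tangent² = |PO|² − r² = 338 − 80 = 258.

√258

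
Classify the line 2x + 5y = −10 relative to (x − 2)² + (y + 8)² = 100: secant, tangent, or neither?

secant

Substituting the line into the circle gives 29x² − 220x − 1500 = 0.
Δ = 48400 − (−174000) = 222400.
Two real roots: the line is a secant.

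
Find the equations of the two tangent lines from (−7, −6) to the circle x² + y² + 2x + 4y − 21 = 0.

5x − y = −29 and x + 5y = −37

A line y − (−6) = m(x − (−7)) is tangent when its distance from (−1, −2) is √26:
(6m − (4))² = 26(m² + 1)
5m² − 24m − 5 = 0, so m = 5 or m = −1/5.
Through (−7, −6) these give 5x − y = −29 and x + 5y = −37.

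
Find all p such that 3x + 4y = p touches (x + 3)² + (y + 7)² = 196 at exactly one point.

p = −107 or p = 33

The line touches the circle iff its distance from (−3, −7) is 14:
|3·(−3) + 4·(−7) − p| / √25 = 14
|p − (−37)| = 14·5, so p = 33 or p = −107.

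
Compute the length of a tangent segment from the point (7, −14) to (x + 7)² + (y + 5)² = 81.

The centre is (−7, −5) and r = 9. The square of the distance from P to the centre is 196 + 81 = 277.
The tangent meets the radius at right angles, so tangent² = |PO|² − r² = 277 − 81 = 196.

14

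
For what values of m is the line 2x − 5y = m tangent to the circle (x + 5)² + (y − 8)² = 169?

The line touches the circle iff its distance from (−5, 8) is 13:
|2·(−5) − 5·8 − m| / √29 = 13
|m − (−50)| = 13√29.

m = −50 ± 13√29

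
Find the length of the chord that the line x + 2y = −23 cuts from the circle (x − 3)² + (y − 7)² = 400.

8√5

Express y = (−23 − x)/2 and substitute into the circle:
5x² + 50x − 195 = 0  ⟹  x² + 10x − 39 = 0
x = 3 or x = −13, giving (3, −13) and (−13, −5).
|(3, −13) − (−13, −5)| = √((16)² + (−8)²) = 8√5.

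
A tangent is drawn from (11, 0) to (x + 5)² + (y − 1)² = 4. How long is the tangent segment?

The centre is (−5, 1) and r = 2. The square of the distance from P to the centre is 256 + 1 = 257.
The tangent meets the radius at right angles, so tangent² = |PO|² − r² = 257 − 4 = 253.

√253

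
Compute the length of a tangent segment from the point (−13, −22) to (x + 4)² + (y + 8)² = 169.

6√3

Centre (−4, −8), r² = 169. |PO|² = (−9)² + (−14)² = 277.
The tangent meets the radius at right angles, so tangent² = |PO|² − r² = 277 − 169 = 108.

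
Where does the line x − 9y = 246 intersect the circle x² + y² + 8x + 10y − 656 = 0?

(−15, −29) and (12, −26)

Express y = (−246 + x)/9 and substitute into the circle:
82x² + 246x − 14760 = 0  ⟹  x² + 3x − 180 = 0
x = 12 or x = −15, giving (12, −26) and (−15, −29).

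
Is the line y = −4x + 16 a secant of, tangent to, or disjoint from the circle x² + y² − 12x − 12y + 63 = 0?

Substituting the line into the circle gives 17x² − 92x + 127 = 0.
Discriminant = (−92)² − 4·17·(127) = −172 < 0.
No real roots: the line does not meet the circle.

disjoint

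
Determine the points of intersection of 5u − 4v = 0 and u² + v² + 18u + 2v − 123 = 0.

From the line, v = (5u)/4. Substituting:
41u² + 328u − 1968 = 0  ⟹  u² + 8u − 48 = 0
u = 4 or u = −12, giving (4, 5) and (−12, −15).

(−12, −15) and (4, 5)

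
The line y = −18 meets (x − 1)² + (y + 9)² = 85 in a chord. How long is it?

4

Express y = −18 and substitute into the circle:
x² − 2x − 3 = 0
x = 3 or x = −1, giving (3, −18) and (−1, −18).
|(3, −18) − (−1, −18)| = √((4)² + (0)²) = 4.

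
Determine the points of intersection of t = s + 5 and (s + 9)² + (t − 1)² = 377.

Substitute t = s + 5:
2s² + 26s − 280 = 0  ⟹  s² + 13s − 140 = 0
s = 7 or s = −20, giving (7, 12) and (−20, −15).

(−20, −15) and (7, 12)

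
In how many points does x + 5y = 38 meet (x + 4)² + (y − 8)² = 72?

2

Centre (−4, 8), r² = 72. Distance² from centre to line = (−2)²/26 = 2/13.
Since d² < r², the line cuts the circle twice.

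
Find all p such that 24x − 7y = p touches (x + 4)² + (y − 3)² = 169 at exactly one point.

The line touches the circle iff its distance from (−4, 3) is 13:
|24·(−4) − 7·3 − p| / √625 = 13
|p − (−117)| = 13·25, so p = 208 or p = −442.

p = −442 or p = 208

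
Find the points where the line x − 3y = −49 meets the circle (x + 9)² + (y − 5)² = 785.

(−37, 4) and (14, 21)

From the line, y = (49 + x)/3. Substituting:
10x² + 230x − 5180 = 0  ⟹  x² + 23x − 518 = 0
x = 14 or x = −37, giving (14, 21) and (−37, 4).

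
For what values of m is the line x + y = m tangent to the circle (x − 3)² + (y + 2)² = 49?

m = 1 ± 7√2

Tangency holds when the distance from the centre (3, −2) to the line equals the radius 7:
|1·3 + 1·(−2) − m| / √2 = 7
|m − (1)| = 7√2.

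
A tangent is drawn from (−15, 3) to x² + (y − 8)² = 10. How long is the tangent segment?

Centre (0, 8), r² = 10. |PO|² = (−15)² + (−5)² = 250.
By the tangent–radius right angle, tangent length = √(|PO|² − r²) = √240 = 4√15.

4√15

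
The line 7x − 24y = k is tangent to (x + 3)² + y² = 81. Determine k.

Tangency holds when the distance from the centre (−3, 0) to the line equals the radius 9:
|7·(−3) − 24·0 − k| / √625 = 9
|k − (−21)| = 9·25, so k = 204 or k = −246.

k = −246 or k = 204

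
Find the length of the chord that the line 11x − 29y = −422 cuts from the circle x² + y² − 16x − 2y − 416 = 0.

√962

Substitute y = (422 + 11x)/29:
962x² − 4810x − 196248 = 0  ⟹  x² − 5x − 204 = 0
x = 17 or x = −12, giving (17, 21) and (−12, 10).
Chord length = distance between (17, 21) and (−12, 10) = √962 = √962.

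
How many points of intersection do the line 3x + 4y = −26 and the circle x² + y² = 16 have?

d² = (3·0 + 4·0 − (−26))²/25 = 676/25; r² = 16.
Since d² > r², the line lies outside the circle.

0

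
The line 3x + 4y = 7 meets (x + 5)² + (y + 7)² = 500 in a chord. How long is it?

Substitute y = (7 − 3x)/4:
25x² − 50x − 6375 = 0  ⟹  x² − 2x − 255 = 0
x = 17 or x = −15, giving (17, −11) and (−15, 13).
Chord length = distance between (17, −11) and (−15, 13) = √1600 = 40.

40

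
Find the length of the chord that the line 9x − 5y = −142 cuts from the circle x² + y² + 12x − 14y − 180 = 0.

The distance from (−6, 7) to the line is 53/√106, and r² = 265.
Half the chord is √(r² − d²) = √(477/2), so the full chord is 3√106.

3√106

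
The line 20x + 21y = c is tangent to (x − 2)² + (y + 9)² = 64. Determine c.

c = −381 or c = 83

For a tangent, require d(centre, line) = r = 8.
|20·2 + 21·(−9) − c| / √841 = 8
|c − (−149)| = 8·29, so c = 83 or c = −381.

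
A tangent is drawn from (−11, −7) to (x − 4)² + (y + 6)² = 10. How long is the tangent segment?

6√6

With centre O = (4, −6), |OP|² = 226 and r² = 10.
By the tangent–radius right angle, tangent length = √(|PO|² − r²) = √216 = 6√6.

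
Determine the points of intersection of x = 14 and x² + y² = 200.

The line gives x = 14. Substituting into the circle:
y² − 4 = 0
y = 2 or y = −2, giving (14, 2) and (14, −2).

(14, −2) and (14, 2)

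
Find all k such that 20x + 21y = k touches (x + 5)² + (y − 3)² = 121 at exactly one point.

Tangency holds when the distance from the centre (−5, 3) to the line equals the radius 11:
|20·(−5) + 21·3 − k| / √841 = 11
|k − (−37)| = 11·29, so k = 282 or k = −356.

k = −356 or k = 282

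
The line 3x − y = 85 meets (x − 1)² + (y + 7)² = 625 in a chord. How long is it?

5√10

From the line, y = 3x − 85. Substituting:
10x² − 470x + 5460 = 0  ⟹  x² − 47x + 546 = 0
x = 26 or x = 21, giving (26, −7) and (21, −22).
Chord length = distance between (26, −7) and (21, −22) = √250 = 5√10.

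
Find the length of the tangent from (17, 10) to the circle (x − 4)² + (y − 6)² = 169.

4

The centre is (4, 6) and r = 13. The square of the distance from P to the centre is 169 + 16 = 185.
By the tangent–radius right angle, tangent length = √(|PO|² − r²) = √16 = 4.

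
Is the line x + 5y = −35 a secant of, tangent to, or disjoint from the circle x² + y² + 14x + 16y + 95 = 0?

secant

Substituting the line into the circle gives 26x² + 340x + 800 = 0.
Δ = 115600 − 83200 = 32400.
Two real roots: the line is a secant.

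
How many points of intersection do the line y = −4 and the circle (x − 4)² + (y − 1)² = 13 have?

Centre (4, 1), r² = 13. Distance² from centre to line = (5)² = 25.
Since d² > r², the line lies outside the circle.

0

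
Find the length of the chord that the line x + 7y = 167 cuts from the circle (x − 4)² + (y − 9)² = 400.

20√2

Express y = (167 − x)/7 and substitute into the circle:
50x² − 600x − 8000 = 0  ⟹  x² − 12x − 160 = 0
x = 20 or x = −8, giving (20, 21) and (−8, 25).
|(20, 21) − (−8, 25)| = √((28)² + (−4)²) = 20√2.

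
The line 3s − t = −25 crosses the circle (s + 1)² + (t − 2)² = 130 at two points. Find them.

(−10, −5) and (−4, 13)

Substitute t = 3s + 25:
10s² + 140s + 400 = 0  ⟹  s² + 14s + 40 = 0
s = −4 or s = −10, giving (−4, 13) and (−10, −5).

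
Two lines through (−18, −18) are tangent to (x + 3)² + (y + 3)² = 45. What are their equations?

2x − y = −18 and x − 2y = 18

Write the tangent as mx − y + (−18 − m·(−18)) = 0 and set its distance from the centre to 3√5:
(15m − (15))² = 45(m² + 1)
2m² − 5m + 2 = 0, so m = 2 or m = 1/2.
Through (−18, −18) these give 2x − y = −18 and x − 2y = 18.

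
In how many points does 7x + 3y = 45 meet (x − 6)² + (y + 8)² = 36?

Substituting the line into the circle gives 58x² − 1074x + 4761 = 0.
Δ = 1153476 − 1104552 = 48924.
Two real roots: the line is a secant.

2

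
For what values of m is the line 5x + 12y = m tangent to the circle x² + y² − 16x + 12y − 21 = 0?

Tangency holds when the distance from the centre (8, −6) to the line equals the radius 11:
|5·8 + 12·(−6) − m| / √169 = 11
|m − (−32)| = 11·13, so m = 111 or m = −175.

m = −175 or m = 111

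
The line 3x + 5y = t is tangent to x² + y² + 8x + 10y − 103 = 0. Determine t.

t = −37 ± 12√34

Tangency holds when the distance from the centre (−4, −5) to the line equals the radius 12:
|3·(−4) + 5·(−5) − t| / √34 = 12
|t − (−37)| = 12√34.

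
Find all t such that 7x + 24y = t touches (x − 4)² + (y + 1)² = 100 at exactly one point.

For a tangent, require d(centre, line) = r = 10.
|7·4 + 24·(−1) − t| / √625 = 10
|t − (4)| = 10·25, so t = 254 or t = −246.

t = −246 or t = 254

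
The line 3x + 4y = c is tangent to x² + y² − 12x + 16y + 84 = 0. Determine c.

For a tangent, require d(centre, line) = r = 4.
|3·6 + 4·(−8) − c| / √25 = 4
|c − (−14)| = 4·5, so c = 6 or c = −34.

c = −34 or c = 6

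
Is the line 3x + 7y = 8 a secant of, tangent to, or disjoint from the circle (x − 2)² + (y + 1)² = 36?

secant

Substituting the line into the circle gives 58x² − 286x − 1343 = 0.
Δ = 81796 − (−311576) = 393372.
Two real roots: the line is a secant.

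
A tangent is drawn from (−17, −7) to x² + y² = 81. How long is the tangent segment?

√257

The centre is (0, 0) and r = 9. The square of the distance from P to the centre is 289 + 49 = 338.
The tangent meets the radius at right angles, so tangent² = |PO|² − r² = 338 − 81 = 257.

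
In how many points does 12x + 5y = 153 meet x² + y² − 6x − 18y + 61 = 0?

0

Centre (3, 9), r² = 29. Distance² from centre to line = (−72)²/169 = 5184/169.
Since d² > r², the line lies outside the circle.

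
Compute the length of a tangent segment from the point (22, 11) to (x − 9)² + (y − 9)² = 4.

With centre O = (9, 9), |OP|² = 173 and r² = 4.
Power of the point: PT² = |PO|² − r² = 169, so PT = 13.

13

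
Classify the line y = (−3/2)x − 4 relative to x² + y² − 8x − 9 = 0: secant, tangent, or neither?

d² = (3·4 + 2·0 − (−8))²/13 = 400/13; r² = 25.
Since d² > r², the line lies outside the circle.

neither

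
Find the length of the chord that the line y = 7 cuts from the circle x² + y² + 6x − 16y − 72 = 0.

From the line, y = 7. Substituting:
x² + 6x − 135 = 0
x = 9 or x = −15, giving (9, 7) and (−15, 7).
Chord length = distance between (9, 7) and (−15, 7) = √576 = 24.

24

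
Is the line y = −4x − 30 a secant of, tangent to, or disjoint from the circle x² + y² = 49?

Substituting the line into the circle gives 17x² + 240x + 851 = 0.
Δ = 57600 − 57868 = −268.
No real roots: the line does not meet the circle.

disjoint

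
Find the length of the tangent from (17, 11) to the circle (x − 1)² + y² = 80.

3√33

Centre (1, 0), r² = 80. |PO|² = (16)² + (11)² = 377.
Power of the point: PT² = |PO|² − r² = 297, so PT = 3√33.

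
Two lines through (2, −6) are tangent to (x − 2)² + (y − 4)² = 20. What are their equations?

Write the tangent as mx − y + (−6 − m·(2)) = 0 and set its distance from the centre to 2√5:
(0m − (10))² = 20(m² + 1)
m² − 4 = 0, so m = 2 or m = −2.
With m = 2: 2x − y = 10. With m = −2: 2x + y = −2.

2x − y = 10 and 2x + y = −2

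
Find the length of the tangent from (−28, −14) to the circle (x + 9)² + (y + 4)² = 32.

√429

The centre is (−9, −4) and r = 4√2. The square of the distance from P to the centre is 361 + 100 = 461.
The tangent meets the radius at right angles, so tangent² = |PO|² − r² = 461 − 32 = 429.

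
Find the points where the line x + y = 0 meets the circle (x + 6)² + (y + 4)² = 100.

From the line, y = −x. Substituting:
2x² + 4x − 48 = 0  ⟹  x² + 2x − 24 = 0
x = 4 or x = −6, giving (4, −4) and (−6, 6).

(−6, 6) and (4, −4)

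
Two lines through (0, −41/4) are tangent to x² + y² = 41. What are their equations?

5x − 4y = 41 and 5x + 4y = −41

Let a tangent through (0, −41/4) have slope m. Its distance from (0, 0) must equal √41:
[m·(0) − (41/4)]² = 41(m² + 1)
16m² − 25 = 0, so m = 5/4 or m = −5/4.
With m = 5/4: 5x − 4y = 41. With m = −5/4: 5x + 4y = −41.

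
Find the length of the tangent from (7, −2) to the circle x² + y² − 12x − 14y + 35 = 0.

Centre (6, 7), r² = 50. |PO|² = (1)² + (−9)² = 82.
The tangent meets the radius at right angles, so tangent² = |PO|² − r² = 82 − 50 = 32.

4√2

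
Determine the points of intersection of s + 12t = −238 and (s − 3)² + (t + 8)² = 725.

Substitute t = (−238 − s)/12:
145s² − 580s − 82940 = 0  ⟹  s² − 4s − 572 = 0
s = 26 or s = −22, giving (26, −22) and (−22, −18).

(−22, −18) and (26, −22)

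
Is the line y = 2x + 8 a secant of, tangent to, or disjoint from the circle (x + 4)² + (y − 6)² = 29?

d² = (2·(−4) − 1·6 − (−8))²/5 = 36/5; r² = 29.
Since d² < r², the line cuts the circle twice.

secant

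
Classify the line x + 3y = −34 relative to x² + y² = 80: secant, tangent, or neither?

neither

d² = (1·0 + 3·0 − (−34))²/10 = 578/5; r² = 80.
Since d² > r², the line lies outside the circle.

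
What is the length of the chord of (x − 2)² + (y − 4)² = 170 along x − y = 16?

4√2

The distance from (2, 4) to the line is 18/√2, and r² = 170.
Chord = 2√(r² − d²) = 2·√(8) = 4√2.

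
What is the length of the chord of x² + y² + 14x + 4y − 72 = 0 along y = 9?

The distance from (−7, −2) to the line is 11, and r² = 125.
Half the chord is √(r² − d²) = √(4), so the full chord is 4.

4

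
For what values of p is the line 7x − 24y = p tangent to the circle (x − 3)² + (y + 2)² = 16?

p = −31 or p = 169

Tangency holds when the distance from the centre (3, −2) to the line equals the radius 4:
|7·3 − 24·(−2) − p| / √625 = 4
|p − (69)| = 4·25, so p = 169 or p = −31.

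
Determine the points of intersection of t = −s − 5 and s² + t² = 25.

(−5, 0) and (0, −5)

Substitute t = −s − 5:
2s² + 10s = 0  ⟹  s² + 5s = 0
s = 0 or s = −5, giving (0, −5) and (−5, 0).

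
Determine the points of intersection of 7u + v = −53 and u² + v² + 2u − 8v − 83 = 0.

Substitute v = −7u − 53:
50u² + 800u + 3150 = 0  ⟹  u² + 16u + 63 = 0
u = −7 or u = −9, giving (−7, −4) and (−9, 10).

(−9, 10) and (−7, −4)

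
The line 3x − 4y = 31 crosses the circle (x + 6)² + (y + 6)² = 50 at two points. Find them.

(−7, −13) and (1, −7)

From the line, y = (−31 + 3x)/4. Substituting:
25x² + 150x − 175 = 0  ⟹  x² + 6x − 7 = 0
x = 1 or x = −7, giving (1, −7) and (−7, −13).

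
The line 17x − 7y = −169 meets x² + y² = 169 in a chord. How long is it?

13√2

Express y = (169 + 17x)/7 and substitute into the circle:
338x² + 5746x + 20280 = 0  ⟹  x² + 17x + 60 = 0
x = −5 or x = −12, giving (−5, 12) and (−12, −5).
Chord length = distance between (−5, 12) and (−12, −5) = √338 = 13√2.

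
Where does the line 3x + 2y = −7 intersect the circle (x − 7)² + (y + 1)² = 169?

Substitute y = (−7 − 3x)/2:
13x² − 26x − 455 = 0  ⟹  x² − 2x − 35 = 0
x = 7 or x = −5, giving (7, −14) and (−5, 4).

(−5, 4) and (7, −14)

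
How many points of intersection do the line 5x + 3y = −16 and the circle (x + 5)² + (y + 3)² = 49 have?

2

d² = (5·(−5) + 3·(−3) − (−16))²/34 = 162/17; r² = 49.
Since d² < r², the line cuts the circle twice.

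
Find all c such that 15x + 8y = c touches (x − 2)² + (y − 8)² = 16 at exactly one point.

Tangency holds when the distance from the centre (2, 8) to the line equals the radius 4:
|15·2 + 8·8 − c| / √289 = 4
|c − (94)| = 4·17, so c = 162 or c = 26.

c = 26 or c = 162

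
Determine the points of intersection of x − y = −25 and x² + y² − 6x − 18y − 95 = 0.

Substitute y = x + 25:
2x² + 26x + 80 = 0  ⟹  x² + 13x + 40 = 0
x = −5 or x = −8, giving (−5, 20) and (−8, 17).

(−8, 17) and (−5, 20)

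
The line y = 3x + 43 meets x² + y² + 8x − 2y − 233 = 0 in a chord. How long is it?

8√10

Express y = 3x + 43 and substitute into the circle:
10x² + 260x + 1530 = 0  ⟹  x² + 26x + 153 = 0
x = −9 or x = −17, giving (−9, 16) and (−17, −8).
|(−9, 16) − (−17, −8)| = √((8)² + (24)²) = 8√10.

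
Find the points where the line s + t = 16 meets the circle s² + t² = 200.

Substitute t = −s + 16:
2s² − 32s + 56 = 0  ⟹  s² − 16s + 28 = 0
s = 14 or s = 2, giving (14, 2) and (2, 14).

(2, 14) and (14, 2)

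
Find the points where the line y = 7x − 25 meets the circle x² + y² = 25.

(3, −4) and (4, 3)

Express y = 7x − 25 and substitute into the circle:
50x² − 350x + 600 = 0  ⟹  x² − 7x + 12 = 0
x = 4 or x = 3, giving (4, 3) and (3, −4).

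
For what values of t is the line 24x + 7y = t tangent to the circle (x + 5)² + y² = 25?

The line touches the circle iff its distance from (−5, 0) is 5:
|24·(−5) + 7·0 − t| / √625 = 5
|t − (−120)| = 5·25, so t = 5 or t = −245.

t = −245 or t = 5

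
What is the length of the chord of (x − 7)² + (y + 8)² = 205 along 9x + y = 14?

3√82

From the line, y = −9x + 14. Substituting:
82x² − 410x + 328 = 0  ⟹  x² − 5x + 4 = 0
x = 4 or x = 1, giving (4, −22) and (1, 5).
Chord length = distance between (4, −22) and (1, 5) = √738 = 3√82.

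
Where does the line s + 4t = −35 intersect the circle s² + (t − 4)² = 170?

(−7, −7) and (1, −9)

Express t = (−35 − s)/4 and substitute into the circle:
17s² + 102s − 119 = 0  ⟹  s² + 6s − 7 = 0
s = 1 or s = −7, giving (1, −9) and (−7, −7).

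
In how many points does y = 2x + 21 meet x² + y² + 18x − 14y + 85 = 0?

2

d² = (2·(−9) − 1·7 − (−21))²/5 = 16/5; r² = 45.
Since d² < r², the line cuts the circle twice.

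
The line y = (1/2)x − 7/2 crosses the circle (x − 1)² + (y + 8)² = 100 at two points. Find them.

Substitute y = (−7 + x)/2:
5x² + 10x − 315 = 0  ⟹  x² + 2x − 63 = 0
x = 7 or x = −9, giving (7, 0) and (−9, −8).

(−9, −8) and (7, 0)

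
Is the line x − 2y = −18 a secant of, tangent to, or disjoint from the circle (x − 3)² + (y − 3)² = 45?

tangent

Centre (3, 3), r² = 45. Distance² from centre to line = (15)²/5 = 45.
Since d² = r², the line is tangent.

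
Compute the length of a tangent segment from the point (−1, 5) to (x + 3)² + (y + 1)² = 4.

With centre O = (−3, −1), |OP|² = 40 and r² = 4.
The tangent meets the radius at right angles, so tangent² = |PO|² − r² = 40 − 4 = 36.

6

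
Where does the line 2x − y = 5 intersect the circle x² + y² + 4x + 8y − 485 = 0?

(−10, −25) and (10, 15)

Express y = 2x − 5 and substitute into the circle:
5x² − 500 = 0  ⟹  x² − 100 = 0
x = 10 or x = −10, giving (10, 15) and (−10, −25).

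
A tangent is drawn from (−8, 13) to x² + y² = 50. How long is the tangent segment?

Centre (0, 0), r² = 50. |PO|² = (−8)² + (13)² = 233.
By the tangent–radius right angle, tangent length = √(|PO|² − r²) = √183.

√183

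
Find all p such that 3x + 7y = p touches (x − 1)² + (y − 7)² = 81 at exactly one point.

p = 52 ± 9√58

Tangency holds when the distance from the centre (1, 7) to the line equals the radius 9:
|3·1 + 7·7 − p| / √58 = 9
|p − (52)| = 9√58.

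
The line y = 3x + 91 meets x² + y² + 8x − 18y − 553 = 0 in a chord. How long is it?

8√10

The distance from (−4, 9) to the line is 70/√10, and r² = 650.
Chord = 2√(r² − d²) = 2·√(160) = 8√10.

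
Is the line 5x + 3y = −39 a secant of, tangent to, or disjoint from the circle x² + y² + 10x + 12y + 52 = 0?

d² = (5·(−5) + 3·(−6) − (−39))²/34 = 8/17; r² = 9.
Since d² < r², the line cuts the circle twice.

secant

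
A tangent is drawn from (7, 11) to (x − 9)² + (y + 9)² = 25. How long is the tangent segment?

The centre is (9, −9) and r = 5. The square of the distance from P to the centre is 4 + 400 = 404.
The tangent meets the radius at right angles, so tangent² = |PO|² − r² = 404 − 25 = 379.

√379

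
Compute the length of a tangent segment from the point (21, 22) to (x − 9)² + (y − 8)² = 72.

The centre is (9, 8) and r = 6√2. The square of the distance from P to the centre is 144 + 196 = 340.
Power of the point: PT² = |PO|² − r² = 268, so PT = 2√67.

2√67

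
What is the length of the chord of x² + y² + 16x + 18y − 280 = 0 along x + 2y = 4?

Express y = (4 − x)/2 and substitute into the circle:
5x² + 20x − 960 = 0  ⟹  x² + 4x − 192 = 0
x = 12 or x = −16, giving (12, −4) and (−16, 10).
Chord length = distance between (12, −4) and (−16, 10) = √980 = 14√5.

14√5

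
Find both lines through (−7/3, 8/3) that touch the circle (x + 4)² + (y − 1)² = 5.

Write the tangent as mx − y + (8/3 − m·(−7/3)) = 0 and set its distance from the centre to √5:
(−5/3m − (−5/3))² = 5(m² + 1)
2m² + 5m + 2 = 0, so m = −2 or m = −1/2.
Through (−7/3, 8/3) these give 2x + y = −2 and x + 2y = 3.

2x + y = −2 and x + 2y = 3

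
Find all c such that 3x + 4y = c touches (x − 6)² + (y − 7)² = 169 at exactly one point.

c = −19 or c = 111

Tangency holds when the distance from the centre (6, 7) to the line equals the radius 13:
|3·6 + 4·7 − c| / √25 = 13
|c − (46)| = 13·5, so c = 111 or c = −19.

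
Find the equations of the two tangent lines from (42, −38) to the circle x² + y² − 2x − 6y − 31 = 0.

A line y − (−38) = m(x − (42)) is tangent when its distance from (1, 3) is √41:
[m·(−41) − (41)]² = 41(m² + 1)
20m² + 41m + 20 = 0, so m = −5/4 or m = −4/5.
Through (42, −38) these give 5x + 4y = 58 and 4x + 5y = −22.

5x + 4y = 58 and 4x + 5y = −22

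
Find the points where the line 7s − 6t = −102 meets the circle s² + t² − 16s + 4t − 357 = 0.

Substitute t = (102 + 7s)/6:
85s² + 1020s = 0  ⟹  s² + 12s = 0
s = 0 or s = −12, giving (0, 17) and (−12, 3).

(−12, 3) and (0, 17)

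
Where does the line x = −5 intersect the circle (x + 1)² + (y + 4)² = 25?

(−5, −7) and (−5, −1)

The line gives x = −5. Substituting into the circle:
y² + 8y + 7 = 0
y = −1 or y = −7, giving (−5, −1) and (−5, −7).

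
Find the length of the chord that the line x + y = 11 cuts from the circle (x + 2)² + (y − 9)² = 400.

The distance from (−2, 9) to the line is 4/√2, and r² = 400.
Half the chord is √(r² − d²) = √(392), so the full chord is 28√2.

28√2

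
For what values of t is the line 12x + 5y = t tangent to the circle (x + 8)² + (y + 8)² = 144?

t = −292 or t = 20

The line touches the circle iff its distance from (−8, −8) is 12:
|12·(−8) + 5·(−8) − t| / √169 = 12
|t − (−136)| = 12·13, so t = 20 or t = −292.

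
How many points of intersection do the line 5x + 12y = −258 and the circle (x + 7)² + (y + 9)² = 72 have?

0

Substituting the line into the circle gives 169x² + 3516x + 19188 = 0.
Δ = 12362256 − 12971088 = −608832.
No real roots: the line does not meet the circle.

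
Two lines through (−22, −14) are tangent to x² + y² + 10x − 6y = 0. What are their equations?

3x − 5y = 4 and 5x − 3y = −68

Let a tangent through (−22, −14) have slope m. Its distance from (−5, 3) must equal √34:
[m·(17) − (17)]² = 34(m² + 1)
15m² − 34m + 15 = 0, so m = 3/5 or m = 5/3.
Through (−22, −14) these give 3x − 5y = 4 and 5x − 3y = −68.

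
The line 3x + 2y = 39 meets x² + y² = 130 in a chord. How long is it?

2√13

Substitute y = (39 − 3x)/2:
13x² − 234x + 1001 = 0  ⟹  x² − 18x + 77 = 0
x = 11 or x = 7, giving (11, 3) and (7, 9).
|(11, 3) − (7, 9)| = √((4)² + (−6)²) = 2√13.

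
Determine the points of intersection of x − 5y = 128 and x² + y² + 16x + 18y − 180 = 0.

Express y = (−128 + x)/5 and substitute into the circle:
26x² + 234x + 364 = 0  ⟹  x² + 9x + 14 = 0
x = −2 or x = −7, giving (−2, −26) and (−7, −27).

(−7, −27) and (−2, −26)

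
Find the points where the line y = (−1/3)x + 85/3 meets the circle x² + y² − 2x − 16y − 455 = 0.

Express y = (85 − x)/3 and substitute into the circle:
10x² − 140x − 950 = 0  ⟹  x² − 14x − 95 = 0
x = 19 or x = −5, giving (19, 22) and (−5, 30).

(−5, 30) and (19, 22)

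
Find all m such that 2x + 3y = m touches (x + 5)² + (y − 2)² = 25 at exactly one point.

For a tangent, require d(centre, line) = r = 5.
|2·(−5) + 3·2 − m| / √13 = 5
|m − (−4)| = 5√13.

m = −4 ± 5√13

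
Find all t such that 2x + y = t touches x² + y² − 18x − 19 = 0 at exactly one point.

t = 18 ± 10√5

Tangency holds when the distance from the centre (9, 0) to the line equals the radius 10:
|2·9 + 1·0 − t| / √5 = 10
|t − (18)| = 10√5.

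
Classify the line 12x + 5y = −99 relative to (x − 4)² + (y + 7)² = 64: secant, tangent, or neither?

Substituting the line into the circle gives 169x² + 1336x + 2896 = 0.
Discriminant = (1336)² − 4·169·(2896) = −172800 < 0.
No real roots: the line does not meet the circle.

neither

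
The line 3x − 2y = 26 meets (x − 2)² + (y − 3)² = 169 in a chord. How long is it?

6√13

From the line, y = (−26 + 3x)/2. Substituting:
13x² − 208x + 364 = 0  ⟹  x² − 16x + 28 = 0
x = 14 or x = 2, giving (14, 8) and (2, −10).
Chord length = distance between (14, 8) and (2, −10) = √468 = 6√13.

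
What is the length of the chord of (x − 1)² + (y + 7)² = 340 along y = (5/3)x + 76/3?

Express y = (76 + 5x)/3 and substitute into the circle:
34x² + 952x + 6358 = 0  ⟹  x² + 28x + 187 = 0
x = −11 or x = −17, giving (−11, 7) and (−17, −3).
|(−11, 7) − (−17, −3)| = √((6)² + (10)²) = 2√34.

2√34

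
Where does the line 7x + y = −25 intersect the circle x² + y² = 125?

(−5, 10) and (−2, −11)

Express y = −7x − 25 and substitute into the circle:
50x² + 350x + 500 = 0  ⟹  x² + 7x + 10 = 0
x = −2 or x = −5, giving (−2, −11) and (−5, 10).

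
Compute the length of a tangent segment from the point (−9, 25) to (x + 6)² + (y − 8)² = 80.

The centre is (−6, 8) and r = 4√5. The square of the distance from P to the centre is 9 + 289 = 298.
Power of the point: PT² = |PO|² − r² = 218, so PT = √218.

√218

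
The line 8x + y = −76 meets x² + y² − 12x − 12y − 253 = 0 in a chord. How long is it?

Substitute y = −8x − 76:
65x² + 1300x + 6435 = 0  ⟹  x² + 20x + 99 = 0
x = −9 or x = −11, giving (−9, −4) and (−11, 12).
Chord length = distance between (−9, −4) and (−11, 12) = √260 = 2√65.

2√65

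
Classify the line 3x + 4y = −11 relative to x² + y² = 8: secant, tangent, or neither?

Centre (0, 0), r² = 8. Distance² from centre to line = (11)²/25 = 121/25.
Since d² < r², the line cuts the circle twice.

secant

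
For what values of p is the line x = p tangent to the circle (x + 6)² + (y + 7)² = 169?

p = −19 or p = 7

Tangency holds when the distance from the centre (−6, −7) to the line equals the radius 13:
|1·(−6) + 0·(−7) − p| / √1 = 13
|p − (−6)| = 13, so p = 7 or p = −19.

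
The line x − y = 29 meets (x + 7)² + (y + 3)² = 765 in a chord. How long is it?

21√2

Centre (−7, −3), r² = 765. Perpendicular distance d from centre to line = |−33| / √2 = 33/√2.
Half the chord is √(r² − d²) = √(441/2), so the full chord is 21√2.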